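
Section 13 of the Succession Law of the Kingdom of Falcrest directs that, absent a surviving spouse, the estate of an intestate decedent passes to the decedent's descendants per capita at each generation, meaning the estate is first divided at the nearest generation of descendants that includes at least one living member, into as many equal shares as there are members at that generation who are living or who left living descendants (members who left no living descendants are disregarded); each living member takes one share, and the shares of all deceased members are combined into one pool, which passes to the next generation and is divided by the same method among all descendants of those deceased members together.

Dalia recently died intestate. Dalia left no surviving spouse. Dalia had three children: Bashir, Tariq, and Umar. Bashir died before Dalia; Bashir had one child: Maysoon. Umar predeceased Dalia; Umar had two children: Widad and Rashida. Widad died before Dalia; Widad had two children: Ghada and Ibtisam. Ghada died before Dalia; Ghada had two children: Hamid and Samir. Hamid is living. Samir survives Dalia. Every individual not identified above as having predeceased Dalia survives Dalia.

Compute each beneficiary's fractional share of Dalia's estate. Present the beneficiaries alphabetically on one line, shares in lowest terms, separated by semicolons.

There is no surviving spouse, so the entire estate passes to Dalia's descendants per capita at each generation.
At generation 1 (Bashir, Tariq, Umar) there are 3 shares of (1)/3 = 1/3 each.
Living: Tariq — each takes 1/3.
Deceased: Bashir and Umar. Their combined 2/3 is pooled and carried to generation 2.
At generation 2 (Maysoon, Widad, Rashida) there are 3 shares of (2/3)/3 = 2/9 each.
Living: Maysoon and Rashida — each takes 2/9.
Deceased: Widad. That 2/9 share is carried to generation 3.
At generation 3 (Ghada, Ibtisam) there are 2 shares of (2/9)/2 = 1/9 each.
Living: Ibtisam — each takes 1/9.
Deceased: Ghada. That 1/9 share is carried to generation 4.
At generation 4 (Hamid, Samir) there are 2 shares of (1/9)/2 = 1/18 each.
Living: Hamid and Samir — each takes 1/18.

Hamid 1/18; Ibtisam 1/9; Maysoon 2/9; Rashida 2/9; Samir 1/18; Tariq 1/3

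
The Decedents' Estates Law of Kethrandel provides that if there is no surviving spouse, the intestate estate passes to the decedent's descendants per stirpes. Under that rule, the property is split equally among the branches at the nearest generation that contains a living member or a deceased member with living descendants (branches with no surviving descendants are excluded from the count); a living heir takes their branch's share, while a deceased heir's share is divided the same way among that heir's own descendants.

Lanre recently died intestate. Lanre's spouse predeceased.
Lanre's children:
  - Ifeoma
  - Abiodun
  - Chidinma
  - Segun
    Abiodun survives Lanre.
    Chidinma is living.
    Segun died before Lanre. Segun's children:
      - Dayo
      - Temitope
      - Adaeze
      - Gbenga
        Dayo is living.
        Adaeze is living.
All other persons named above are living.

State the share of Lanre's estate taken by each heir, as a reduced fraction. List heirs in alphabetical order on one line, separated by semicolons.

Abiodun 1/4; Adaeze 1/16; Chidinma 1/4; Dayo 1/16; Gbenga 1/16; Ifeoma 1/4; Temitope 1/16

There is no surviving spouse, so the entire estate passes to Lanre's descendants per stirpes.
The estate is divided into 4 equal shares of 1/4 among Ifeoma, Abiodun, Chidinma, Segun.
Ifeoma is living and takes 1/4.
Abiodun is living and takes 1/4.
Chidinma is living and takes 1/4.
Segun predeceased; the 1/4 allotted to Segun's branch passes to Segun's issue by representation.
The 1/4 is divided into 4 equal shares of 1/16 among Dayo, Temitope, Adaeze, Gbenga.
Dayo is living and takes 1/16.
Temitope is living and takes 1/16.
Adaeze is living and takes 1/16.
Gbenga is living and takes 1/16.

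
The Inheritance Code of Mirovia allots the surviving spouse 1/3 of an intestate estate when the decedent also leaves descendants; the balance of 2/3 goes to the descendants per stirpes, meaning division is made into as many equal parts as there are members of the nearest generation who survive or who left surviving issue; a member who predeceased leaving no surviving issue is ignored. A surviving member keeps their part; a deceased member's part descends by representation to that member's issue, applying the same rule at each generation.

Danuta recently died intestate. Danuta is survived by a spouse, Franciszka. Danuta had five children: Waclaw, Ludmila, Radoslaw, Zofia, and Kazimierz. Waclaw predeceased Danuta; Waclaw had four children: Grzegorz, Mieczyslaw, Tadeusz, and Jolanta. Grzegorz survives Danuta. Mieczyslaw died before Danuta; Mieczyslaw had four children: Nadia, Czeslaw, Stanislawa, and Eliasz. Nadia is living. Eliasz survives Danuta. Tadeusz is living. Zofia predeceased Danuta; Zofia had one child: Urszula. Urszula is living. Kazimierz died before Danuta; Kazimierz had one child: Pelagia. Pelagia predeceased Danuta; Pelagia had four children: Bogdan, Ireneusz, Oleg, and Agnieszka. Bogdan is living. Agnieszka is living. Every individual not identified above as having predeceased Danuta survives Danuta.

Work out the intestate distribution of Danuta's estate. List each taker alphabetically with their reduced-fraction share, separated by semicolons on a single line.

Franciszka, as surviving spouse, takes 1/3.
The remaining 2/3 passes to Danuta's descendants per stirpes.
The 2/3 is divided into 5 equal shares of 2/15 among Waclaw, Ludmila, Radoslaw, Zofia, Kazimierz.
Waclaw predeceased; the 2/15 allotted to Waclaw's branch passes to Waclaw's issue by representation.
The 2/15 is divided into 4 equal shares of 1/30 among Grzegorz, Mieczyslaw, Tadeusz, Jolanta.
Grzegorz is living and takes 1/30.
Mieczyslaw predeceased; the 1/30 allotted to Mieczyslaw's branch passes to Mieczyslaw's issue by representation.
The 1/30 is divided into 4 equal shares of 1/120 among Nadia, Czeslaw, Stanislawa, Eliasz.
Nadia is living and takes 1/120.
Czeslaw is living and takes 1/120.
Stanislawa is living and takes 1/120.
Eliasz is living and takes 1/120.
Tadeusz is living and takes 1/30.
Jolanta is living and takes 1/30.
Ludmila is living and takes 2/15.
Radoslaw is living and takes 2/15.
Zofia predeceased; the 2/15 allotted to Zofia's branch passes to Zofia's issue by representation.
Urszula is the sole taker at this level and receives the full 2/15.
Kazimierz predeceased; the 2/15 allotted to Kazimierz's branch passes to Kazimierz's issue by representation.
Pelagia's line is the sole branch at this level, so the full 2/15 passes to Pelagia's issue by representation.
The 2/15 is divided into 4 equal shares of 1/30 among Bogdan, Ireneusz, Oleg, Agnieszka.
Bogdan is living and takes 1/30.
Ireneusz is living and takes 1/30.
Oleg is living and takes 1/30.
Agnieszka is living and takes 1/30.

Agnieszka 1/30; Bogdan 1/30; Czeslaw 1/120; Eliasz 1/120; Franciszka 1/3; Grzegorz 1/30; Ireneusz 1/30; Jolanta 1/30; Ludmila 2/15; Nadia 1/120; Oleg 1/30; Radoslaw 2/15; Stanislawa 1/120; Tadeusz 1/30; Urszula 2/15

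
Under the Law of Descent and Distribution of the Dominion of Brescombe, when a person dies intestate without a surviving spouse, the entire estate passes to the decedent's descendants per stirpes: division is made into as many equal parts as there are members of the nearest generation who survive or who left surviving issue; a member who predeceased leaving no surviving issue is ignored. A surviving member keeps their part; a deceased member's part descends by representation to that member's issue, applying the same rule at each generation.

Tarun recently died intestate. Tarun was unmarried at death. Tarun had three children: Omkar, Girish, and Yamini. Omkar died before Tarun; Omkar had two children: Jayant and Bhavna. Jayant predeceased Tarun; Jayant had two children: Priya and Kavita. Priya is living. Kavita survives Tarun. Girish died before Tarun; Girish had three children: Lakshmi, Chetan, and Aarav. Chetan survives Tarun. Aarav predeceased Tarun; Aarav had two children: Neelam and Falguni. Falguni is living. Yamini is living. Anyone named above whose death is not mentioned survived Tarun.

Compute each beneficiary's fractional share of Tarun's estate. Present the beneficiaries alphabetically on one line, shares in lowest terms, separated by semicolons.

There is no surviving spouse, so the entire estate passes to Tarun's descendants per stirpes.
The estate is divided into 3 equal shares of 1/3 among Omkar, Girish, Yamini.
Omkar predeceased; the 1/3 allotted to Omkar's branch passes to Omkar's issue by representation.
The 1/3 is divided into 2 equal shares of 1/6 among Jayant, Bhavna.
Jayant predeceased; the 1/6 allotted to Jayant's branch passes to Jayant's issue by representation.
The 1/6 is divided into 2 equal shares of 1/12 among Priya, Kavita.
Priya is living and takes 1/12.
Kavita is living and takes 1/12.
Bhavna is living and takes 1/6.
Girish predeceased; the 1/3 allotted to Girish's branch passes to Girish's issue by representation.
The 1/3 is divided into 3 equal shares of 1/9 among Lakshmi, Chetan, Aarav.
Lakshmi is living and takes 1/9.
Chetan is living and takes 1/9.
Aarav predeceased; the 1/9 allotted to Aarav's branch passes to Aarav's issue by representation.
The 1/9 is divided into 2 equal shares of 1/18 among Neelam, Falguni.
Neelam is living and takes 1/18.
Falguni is living and takes 1/18.
Yamini is living and takes 1/3.

Bhavna 1/6; Chetan 1/9; Falguni 1/18; Kavita 1/12; Lakshmi 1/9; Neelam 1/18; Priya 1/12; Yamini 1/3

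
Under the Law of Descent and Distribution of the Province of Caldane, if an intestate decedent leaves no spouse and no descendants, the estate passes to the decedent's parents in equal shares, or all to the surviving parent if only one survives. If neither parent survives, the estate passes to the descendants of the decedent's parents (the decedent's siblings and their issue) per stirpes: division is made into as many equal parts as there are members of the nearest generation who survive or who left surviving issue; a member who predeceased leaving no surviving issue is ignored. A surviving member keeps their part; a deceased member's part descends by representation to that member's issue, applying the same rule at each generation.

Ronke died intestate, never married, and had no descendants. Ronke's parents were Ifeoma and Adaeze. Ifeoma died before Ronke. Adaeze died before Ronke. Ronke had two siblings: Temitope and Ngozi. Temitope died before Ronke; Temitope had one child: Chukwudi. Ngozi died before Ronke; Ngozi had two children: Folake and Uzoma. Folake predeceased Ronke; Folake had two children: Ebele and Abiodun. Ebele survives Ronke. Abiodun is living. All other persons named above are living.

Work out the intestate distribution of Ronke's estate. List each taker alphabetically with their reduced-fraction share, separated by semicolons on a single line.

Abiodun 1/8; Chukwudi 1/2; Ebele 1/8; Uzoma 1/4

Neither parent survives and there are no descendants, so the estate passes to Ronke's siblings and their issue per stirpes.
The estate is divided into 2 equal shares of 1/2 among Temitope, Ngozi.
Temitope predeceased; the 1/2 allotted to Temitope's branch passes to Temitope's issue by representation.
Chukwudi is the sole taker at this level and receives the full 1/2.
Ngozi predeceased; the 1/2 allotted to Ngozi's branch passes to Ngozi's issue by representation.
The 1/2 is divided into 2 equal shares of 1/4 among Folake, Uzoma.
Folake predeceased; the 1/4 allotted to Folake's branch passes to Folake's issue by representation.
The 1/4 is divided into 2 equal shares of 1/8 among Ebele, Abiodun.
Ebele is living and takes 1/8.
Abiodun is living and takes 1/8.
Uzoma is living and takes 1/4.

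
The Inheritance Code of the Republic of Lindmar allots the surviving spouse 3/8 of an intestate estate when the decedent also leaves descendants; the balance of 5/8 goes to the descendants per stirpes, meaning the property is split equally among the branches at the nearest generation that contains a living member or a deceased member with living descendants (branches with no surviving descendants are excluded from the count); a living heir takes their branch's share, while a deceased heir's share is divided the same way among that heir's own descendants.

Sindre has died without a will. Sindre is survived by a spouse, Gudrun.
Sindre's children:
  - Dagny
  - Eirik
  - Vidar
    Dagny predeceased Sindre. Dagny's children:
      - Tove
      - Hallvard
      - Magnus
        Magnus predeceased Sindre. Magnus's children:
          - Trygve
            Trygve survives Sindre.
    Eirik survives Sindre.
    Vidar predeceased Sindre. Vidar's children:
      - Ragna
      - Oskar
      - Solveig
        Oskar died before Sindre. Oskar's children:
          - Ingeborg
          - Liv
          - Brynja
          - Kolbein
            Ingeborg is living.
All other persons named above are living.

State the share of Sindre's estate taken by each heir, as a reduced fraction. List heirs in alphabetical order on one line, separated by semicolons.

Brynja 5/288; Eirik 5/24; Gudrun 3/8; Hallvard 5/72; Ingeborg 5/288; Kolbein 5/288; Liv 5/288; Ragna 5/72; Solveig 5/72; Tove 5/72; Trygve 5/72

Gudrun, as surviving spouse, takes 3/8.
The remaining 5/8 passes to Sindre's descendants per stirpes.
The 5/8 is divided into 3 equal shares of 5/24 among Dagny, Eirik, Vidar.
Dagny predeceased; the 5/24 allotted to Dagny's branch passes to Dagny's issue by representation.
The 5/24 is divided into 3 equal shares of 5/72 among Tove, Hallvard, Magnus.
Tove is living and takes 5/72.
Hallvard is living and takes 5/72.
Magnus predeceased; the 5/72 allotted to Magnus's branch passes to Magnus's issue by representation.
Trygve is the sole taker at this level and receives the full 5/72.
Eirik is living and takes 5/24.
Vidar predeceased; the 5/24 allotted to Vidar's branch passes to Vidar's issue by representation.
The 5/24 is divided into 3 equal shares of 5/72 among Ragna, Oskar, Solveig.
Ragna is living and takes 5/72.
Oskar predeceased; the 5/72 allotted to Oskar's branch passes to Oskar's issue by representation.
The 5/72 is divided into 4 equal shares of 5/288 among Ingeborg, Liv, Brynja, Kolbein.
Ingeborg is living and takes 5/288.
Liv is living and takes 5/288.
Brynja is living and takes 5/288.
Kolbein is living and takes 5/288.
Solveig is living and takes 5/72.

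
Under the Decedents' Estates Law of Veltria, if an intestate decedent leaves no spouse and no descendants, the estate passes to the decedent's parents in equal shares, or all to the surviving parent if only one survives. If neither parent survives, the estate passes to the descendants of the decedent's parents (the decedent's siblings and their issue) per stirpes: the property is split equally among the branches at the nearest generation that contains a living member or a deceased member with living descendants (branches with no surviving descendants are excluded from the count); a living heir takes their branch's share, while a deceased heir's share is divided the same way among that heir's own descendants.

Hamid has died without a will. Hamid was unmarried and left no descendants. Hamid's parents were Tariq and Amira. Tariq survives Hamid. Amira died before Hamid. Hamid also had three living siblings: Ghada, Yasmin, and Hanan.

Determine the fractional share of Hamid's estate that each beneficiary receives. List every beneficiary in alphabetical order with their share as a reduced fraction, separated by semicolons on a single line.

Only one parent, Tariq, survives, so Tariq takes the entire estate. The siblings take nothing because a surviving parent has priority.

Tariq 1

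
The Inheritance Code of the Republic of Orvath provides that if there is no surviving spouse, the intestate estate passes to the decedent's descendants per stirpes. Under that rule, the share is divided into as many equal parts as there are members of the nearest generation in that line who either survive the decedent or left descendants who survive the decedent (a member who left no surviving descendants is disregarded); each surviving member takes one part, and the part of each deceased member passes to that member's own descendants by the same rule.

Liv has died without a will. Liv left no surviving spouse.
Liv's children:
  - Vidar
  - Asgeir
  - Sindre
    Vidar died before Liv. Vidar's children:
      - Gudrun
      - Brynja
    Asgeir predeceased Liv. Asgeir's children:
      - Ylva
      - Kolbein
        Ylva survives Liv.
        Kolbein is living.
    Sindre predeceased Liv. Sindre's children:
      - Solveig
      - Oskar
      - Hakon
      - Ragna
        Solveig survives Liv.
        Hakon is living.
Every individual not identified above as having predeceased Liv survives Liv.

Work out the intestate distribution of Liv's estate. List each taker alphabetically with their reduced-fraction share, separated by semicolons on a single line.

Brynja 1/6; Gudrun 1/6; Hakon 1/12; Kolbein 1/6; Oskar 1/12; Ragna 1/12; Solveig 1/12; Ylva 1/6

There is no surviving spouse, so the entire estate passes to Liv's descendants per stirpes.
The estate is divided into 3 equal shares of 1/3 among Vidar, Asgeir, Sindre.
Vidar predeceased; the 1/3 allotted to Vidar's branch passes to Vidar's issue by representation.
The 1/3 is divided into 2 equal shares of 1/6 among Gudrun, Brynja.
Gudrun is living and takes 1/6.
Brynja is living and takes 1/6.
Asgeir predeceased; the 1/3 allotted to Asgeir's branch passes to Asgeir's issue by representation.
The 1/3 is divided into 2 equal shares of 1/6 among Ylva, Kolbein.
Ylva is living and takes 1/6.
Kolbein is living and takes 1/6.
Sindre predeceased; the 1/3 allotted to Sindre's branch passes to Sindre's issue by representation.
The 1/3 is divided into 4 equal shares of 1/12 among Solveig, Oskar, Hakon, Ragna.
Solveig is living and takes 1/12.
Oskar is living and takes 1/12.
Hakon is living and takes 1/12.
Ragna is living and takes 1/12.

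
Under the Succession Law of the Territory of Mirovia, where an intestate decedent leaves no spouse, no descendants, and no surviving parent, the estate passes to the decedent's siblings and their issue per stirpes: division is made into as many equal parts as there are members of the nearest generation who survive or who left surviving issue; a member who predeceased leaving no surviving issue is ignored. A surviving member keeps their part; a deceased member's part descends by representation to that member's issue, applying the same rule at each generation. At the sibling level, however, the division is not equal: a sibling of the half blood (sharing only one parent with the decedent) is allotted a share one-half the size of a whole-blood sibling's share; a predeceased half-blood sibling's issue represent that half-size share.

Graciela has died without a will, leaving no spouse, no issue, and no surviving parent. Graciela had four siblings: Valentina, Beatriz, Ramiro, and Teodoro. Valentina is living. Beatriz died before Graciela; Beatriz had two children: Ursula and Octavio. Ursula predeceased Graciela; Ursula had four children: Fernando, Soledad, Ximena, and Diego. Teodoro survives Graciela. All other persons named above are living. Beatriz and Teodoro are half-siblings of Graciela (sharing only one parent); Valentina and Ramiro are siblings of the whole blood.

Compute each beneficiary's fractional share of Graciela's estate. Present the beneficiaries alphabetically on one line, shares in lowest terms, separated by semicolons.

No spouse, descendants, or parent survives, so the estate passes to Graciela's siblings per stirpes.
Half-blood siblings count for one-half the weight of whole-blood siblings at the initial division.
Dividing 1 in proportion to weights (total weight 3): Valentina (weight 1) → 1/3; Beatriz (weight 1/2) → 1/6; Ramiro (weight 1) → 1/3; Teodoro (weight 1/2) → 1/6.
Valentina is living and takes 1/3.
Beatriz predeceased; the 1/6 allotted to Beatriz's branch passes to Beatriz's issue by representation.
The 1/6 is divided into 2 equal shares of 1/12 among Ursula, Octavio.
Ursula predeceased; the 1/12 allotted to Ursula's branch passes to Ursula's issue by representation.
The 1/12 is divided into 4 equal shares of 1/48 among Fernando, Soledad, Ximena, Diego.
Fernando is living and takes 1/48.
Soledad is living and takes 1/48.
Ximena is living and takes 1/48.
Diego is living and takes 1/48.
Octavio is living and takes 1/12.
Ramiro is living and takes 1/3.
Teodoro is living and takes 1/6.

Diego 1/48; Fernando 1/48; Octavio 1/12; Ramiro 1/3; Soledad 1/48; Teodoro 1/6; Valentina 1/3; Ximena 1/48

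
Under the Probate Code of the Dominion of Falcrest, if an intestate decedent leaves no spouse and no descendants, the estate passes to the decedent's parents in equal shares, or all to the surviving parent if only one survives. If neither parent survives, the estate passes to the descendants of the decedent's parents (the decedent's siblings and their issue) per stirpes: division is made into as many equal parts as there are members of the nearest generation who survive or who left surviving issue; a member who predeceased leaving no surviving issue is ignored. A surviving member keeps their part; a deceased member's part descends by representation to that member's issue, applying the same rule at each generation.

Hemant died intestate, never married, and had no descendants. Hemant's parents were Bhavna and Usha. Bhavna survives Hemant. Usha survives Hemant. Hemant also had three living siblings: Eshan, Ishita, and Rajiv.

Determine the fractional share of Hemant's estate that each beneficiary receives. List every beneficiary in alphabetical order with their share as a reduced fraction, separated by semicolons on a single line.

Bhavna 1/2; Usha 1/2

Both parents survive, so Bhavna and Usha each take 1/2. The siblings take nothing because a surviving parent has priority.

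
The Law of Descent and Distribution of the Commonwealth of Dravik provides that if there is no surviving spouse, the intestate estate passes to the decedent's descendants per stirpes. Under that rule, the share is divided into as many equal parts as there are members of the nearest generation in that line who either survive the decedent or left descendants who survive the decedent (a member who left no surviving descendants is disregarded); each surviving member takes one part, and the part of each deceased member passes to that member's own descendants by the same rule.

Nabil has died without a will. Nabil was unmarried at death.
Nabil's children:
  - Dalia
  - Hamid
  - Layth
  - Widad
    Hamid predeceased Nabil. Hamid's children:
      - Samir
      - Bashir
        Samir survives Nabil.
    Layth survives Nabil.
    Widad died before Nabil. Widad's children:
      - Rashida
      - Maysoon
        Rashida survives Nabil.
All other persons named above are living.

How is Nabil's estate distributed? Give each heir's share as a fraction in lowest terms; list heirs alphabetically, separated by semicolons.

Bashir 1/8; Dalia 1/4; Layth 1/4; Maysoon 1/8; Rashida 1/8; Samir 1/8

There is no surviving spouse, so the entire estate passes to Nabil's descendants per stirpes.
The estate is divided into 4 equal shares of 1/4 among Dalia, Hamid, Layth, Widad.
Dalia is living and takes 1/4.
Hamid predeceased; the 1/4 allotted to Hamid's branch passes to Hamid's issue by representation.
The 1/4 is divided into 2 equal shares of 1/8 among Samir, Bashir.
Samir is living and takes 1/8.
Bashir is living and takes 1/8.
Layth is living and takes 1/4.
Widad predeceased; the 1/4 allotted to Widad's branch passes to Widad's issue by representation.
The 1/4 is divided into 2 equal shares of 1/8 among Rashida, Maysoon.
Rashida is living and takes 1/8.
Maysoon is living and takes 1/8.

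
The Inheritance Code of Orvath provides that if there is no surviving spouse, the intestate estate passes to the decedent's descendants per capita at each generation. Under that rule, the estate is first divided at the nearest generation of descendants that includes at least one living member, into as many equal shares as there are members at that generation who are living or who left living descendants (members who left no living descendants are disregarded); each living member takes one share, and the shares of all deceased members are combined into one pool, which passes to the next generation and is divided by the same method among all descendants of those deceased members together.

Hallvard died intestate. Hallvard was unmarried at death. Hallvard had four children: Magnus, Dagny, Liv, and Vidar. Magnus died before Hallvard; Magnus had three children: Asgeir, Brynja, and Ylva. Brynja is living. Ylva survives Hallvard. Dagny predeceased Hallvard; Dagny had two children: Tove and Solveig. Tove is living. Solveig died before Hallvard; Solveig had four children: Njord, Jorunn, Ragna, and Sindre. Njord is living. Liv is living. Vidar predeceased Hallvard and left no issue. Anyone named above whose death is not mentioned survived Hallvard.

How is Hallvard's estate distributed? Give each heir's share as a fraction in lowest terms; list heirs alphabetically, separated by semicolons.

Asgeir 2/15; Brynja 2/15; Jorunn 1/30; Liv 1/3; Njord 1/30; Ragna 1/30; Sindre 1/30; Tove 2/15; Ylva 2/15

There is no surviving spouse, so the entire estate passes to Hallvard's descendants per capita at each generation.
At generation 1 (Magnus, Dagny, Liv) there are 3 shares of (1)/3 = 1/3 each.
Living: Liv — each takes 1/3.
Deceased: Magnus and Dagny. Their combined 2/3 is pooled and carried to generation 2.
At generation 2 (Asgeir, Brynja, Ylva, Tove, Solveig) there are 5 shares of (2/3)/5 = 2/15 each.
Living: Asgeir, Brynja, Ylva, and Tove — each takes 2/15.
Deceased: Solveig. That 2/15 share is carried to generation 3.
At generation 3 (Njord, Jorunn, Ragna, Sindre) there are 4 shares of (2/15)/4 = 1/30 each.
Living: Njord, Jorunn, Ragna, and Sindre — each takes 1/30.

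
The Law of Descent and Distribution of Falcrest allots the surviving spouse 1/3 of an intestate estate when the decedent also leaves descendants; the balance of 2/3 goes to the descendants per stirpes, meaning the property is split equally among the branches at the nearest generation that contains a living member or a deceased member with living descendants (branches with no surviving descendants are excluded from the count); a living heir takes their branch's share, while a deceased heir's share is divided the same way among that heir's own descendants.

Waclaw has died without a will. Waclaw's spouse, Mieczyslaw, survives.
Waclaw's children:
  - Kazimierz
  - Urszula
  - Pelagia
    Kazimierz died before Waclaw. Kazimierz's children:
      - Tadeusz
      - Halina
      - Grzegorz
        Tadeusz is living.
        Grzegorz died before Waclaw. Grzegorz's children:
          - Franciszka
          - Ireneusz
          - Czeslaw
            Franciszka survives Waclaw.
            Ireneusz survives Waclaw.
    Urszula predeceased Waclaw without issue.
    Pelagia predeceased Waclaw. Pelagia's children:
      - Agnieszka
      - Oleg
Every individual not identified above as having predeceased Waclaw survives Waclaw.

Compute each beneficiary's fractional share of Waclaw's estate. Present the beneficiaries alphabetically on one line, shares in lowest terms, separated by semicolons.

Mieczyslaw, as surviving spouse, takes 1/3.
The remaining 2/3 passes to Waclaw's descendants per stirpes.
Urszula left no surviving issue, so that branch lapses and is disregarded.
The 2/3 is divided into 2 equal shares of 1/3 among Kazimierz, Pelagia.
Kazimierz predeceased; the 1/3 allotted to Kazimierz's branch passes to Kazimierz's issue by representation.
The 1/3 is divided into 3 equal shares of 1/9 among Tadeusz, Halina, Grzegorz.
Tadeusz is living and takes 1/9.
Halina is living and takes 1/9.
Grzegorz predeceased; the 1/9 allotted to Grzegorz's branch passes to Grzegorz's issue by representation.
The 1/9 is divided into 3 equal shares of 1/27 among Franciszka, Ireneusz, Czeslaw.
Franciszka is living and takes 1/27.
Ireneusz is living and takes 1/27.
Czeslaw is living and takes 1/27.
Pelagia predeceased; the 1/3 allotted to Pelagia's branch passes to Pelagia's issue by representation.
The 1/3 is divided into 2 equal shares of 1/6 among Agnieszka, Oleg.
Agnieszka is living and takes 1/6.
Oleg is living and takes 1/6.

Agnieszka 1/6; Czeslaw 1/27; Franciszka 1/27; Halina 1/9; Ireneusz 1/27; Mieczyslaw 1/3; Oleg 1/6; Tadeusz 1/9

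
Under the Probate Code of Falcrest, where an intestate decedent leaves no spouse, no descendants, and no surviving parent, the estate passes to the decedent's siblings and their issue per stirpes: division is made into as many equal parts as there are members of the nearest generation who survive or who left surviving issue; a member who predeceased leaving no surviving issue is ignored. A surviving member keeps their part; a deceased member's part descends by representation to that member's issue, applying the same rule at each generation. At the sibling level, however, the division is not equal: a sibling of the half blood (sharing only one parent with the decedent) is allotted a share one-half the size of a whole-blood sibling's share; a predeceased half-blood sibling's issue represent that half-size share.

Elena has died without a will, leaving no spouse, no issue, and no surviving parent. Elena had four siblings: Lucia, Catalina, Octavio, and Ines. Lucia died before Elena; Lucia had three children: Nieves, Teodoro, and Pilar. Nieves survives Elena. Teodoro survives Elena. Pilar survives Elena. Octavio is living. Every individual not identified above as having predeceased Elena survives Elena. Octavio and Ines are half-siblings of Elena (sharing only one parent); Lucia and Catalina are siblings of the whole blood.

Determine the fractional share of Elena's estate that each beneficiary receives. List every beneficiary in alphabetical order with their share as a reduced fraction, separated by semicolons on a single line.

No spouse, descendants, or parent survives, so the estate passes to Elena's siblings per stirpes.
Half-blood siblings count for one-half the weight of whole-blood siblings at the initial division.
Dividing 1 in proportion to weights (total weight 3): Lucia (weight 1) → 1/3; Catalina (weight 1) → 1/3; Octavio (weight 1/2) → 1/6; Ines (weight 1/2) → 1/6.
Lucia predeceased; the 1/3 allotted to Lucia's branch passes to Lucia's issue by representation.
The 1/3 is divided into 3 equal shares of 1/9 among Nieves, Teodoro, Pilar.
Nieves is living and takes 1/9.
Teodoro is living and takes 1/9.
Pilar is living and takes 1/9.
Catalina is living and takes 1/3.
Octavio is living and takes 1/6.
Ines is living and takes 1/6.

Catalina 1/3; Ines 1/6; Nieves 1/9; Octavio 1/6; Pilar 1/9; Teodoro 1/9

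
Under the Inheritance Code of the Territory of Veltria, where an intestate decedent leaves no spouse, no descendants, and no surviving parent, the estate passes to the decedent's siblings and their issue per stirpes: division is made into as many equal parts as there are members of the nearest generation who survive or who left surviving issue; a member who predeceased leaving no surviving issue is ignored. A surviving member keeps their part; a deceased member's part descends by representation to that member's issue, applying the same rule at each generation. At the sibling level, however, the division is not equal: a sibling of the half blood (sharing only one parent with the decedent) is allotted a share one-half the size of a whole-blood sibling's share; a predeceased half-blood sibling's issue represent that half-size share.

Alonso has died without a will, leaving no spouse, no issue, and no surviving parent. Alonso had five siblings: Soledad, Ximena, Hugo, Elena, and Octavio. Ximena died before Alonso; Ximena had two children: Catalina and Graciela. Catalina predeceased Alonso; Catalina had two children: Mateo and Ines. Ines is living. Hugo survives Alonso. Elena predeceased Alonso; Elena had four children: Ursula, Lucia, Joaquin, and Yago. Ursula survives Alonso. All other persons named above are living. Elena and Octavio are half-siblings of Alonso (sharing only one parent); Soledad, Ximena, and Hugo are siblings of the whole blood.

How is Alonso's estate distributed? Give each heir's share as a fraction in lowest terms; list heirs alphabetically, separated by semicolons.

Graciela 1/8; Hugo 1/4; Ines 1/16; Joaquin 1/32; Lucia 1/32; Mateo 1/16; Octavio 1/8; Soledad 1/4; Ursula 1/32; Yago 1/32

No spouse, descendants, or parent survives, so the estate passes to Alonso's siblings per stirpes.
Half-blood siblings count for one-half the weight of whole-blood siblings at the initial division.
Dividing 1 in proportion to weights (total weight 4): Soledad (weight 1) → 1/4; Ximena (weight 1) → 1/4; Hugo (weight 1) → 1/4; Elena (weight 1/2) → 1/8; Octavio (weight 1/2) → 1/8.
Soledad is living and takes 1/4.
Ximena predeceased; the 1/4 allotted to Ximena's branch passes to Ximena's issue by representation.
The 1/4 is divided into 2 equal shares of 1/8 among Catalina, Graciela.
Catalina predeceased; the 1/8 allotted to Catalina's branch passes to Catalina's issue by representation.
The 1/8 is divided into 2 equal shares of 1/16 among Mateo, Ines.
Mateo is living and takes 1/16.
Ines is living and takes 1/16.
Graciela is living and takes 1/8.
Hugo is living and takes 1/4.
Elena predeceased; the 1/8 allotted to Elena's branch passes to Elena's issue by representation.
The 1/8 is divided into 4 equal shares of 1/32 among Ursula, Lucia, Joaquin, Yago.
Ursula is living and takes 1/32.
Lucia is living and takes 1/32.
Joaquin is living and takes 1/32.
Yago is living and takes 1/32.
Octavio is living and takes 1/8.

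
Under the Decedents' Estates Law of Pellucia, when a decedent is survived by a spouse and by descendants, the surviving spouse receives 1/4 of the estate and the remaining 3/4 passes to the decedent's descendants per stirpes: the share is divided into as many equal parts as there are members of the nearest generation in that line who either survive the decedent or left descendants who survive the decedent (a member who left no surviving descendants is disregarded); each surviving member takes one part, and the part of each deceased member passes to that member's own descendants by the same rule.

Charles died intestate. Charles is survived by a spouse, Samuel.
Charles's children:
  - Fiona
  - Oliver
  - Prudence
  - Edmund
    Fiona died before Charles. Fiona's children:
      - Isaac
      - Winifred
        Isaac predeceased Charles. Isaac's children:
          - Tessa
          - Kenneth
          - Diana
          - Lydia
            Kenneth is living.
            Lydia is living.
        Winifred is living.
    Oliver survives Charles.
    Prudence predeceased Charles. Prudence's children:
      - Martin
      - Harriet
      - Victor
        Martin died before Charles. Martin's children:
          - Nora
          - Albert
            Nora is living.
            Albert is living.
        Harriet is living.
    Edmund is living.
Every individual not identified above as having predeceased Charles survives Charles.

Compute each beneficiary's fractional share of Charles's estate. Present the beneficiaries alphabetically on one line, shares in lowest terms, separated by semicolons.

Albert 1/32; Diana 3/128; Edmund 3/16; Harriet 1/16; Kenneth 3/128; Lydia 3/128; Nora 1/32; Oliver 3/16; Samuel 1/4; Tessa 3/128; Victor 1/16; Winifred 3/32

Samuel, as surviving spouse, takes 1/4.
The remaining 3/4 passes to Charles's descendants per stirpes.
The 3/4 is divided into 4 equal shares of 3/16 among Fiona, Oliver, Prudence, Edmund.
Fiona predeceased; the 3/16 allotted to Fiona's branch passes to Fiona's issue by representation.
The 3/16 is divided into 2 equal shares of 3/32 among Isaac, Winifred.
Isaac predeceased; the 3/32 allotted to Isaac's branch passes to Isaac's issue by representation.
The 3/32 is divided into 4 equal shares of 3/128 among Tessa, Kenneth, Diana, Lydia.
Tessa is living and takes 3/128.
Kenneth is living and takes 3/128.
Diana is living and takes 3/128.
Lydia is living and takes 3/128.
Winifred is living and takes 3/32.
Oliver is living and takes 3/16.
Prudence predeceased; the 3/16 allotted to Prudence's branch passes to Prudence's issue by representation.
The 3/16 is divided into 3 equal shares of 1/16 among Martin, Harriet, Victor.
Martin predeceased; the 1/16 allotted to Martin's branch passes to Martin's issue by representation.
The 1/16 is divided into 2 equal shares of 1/32 among Nora, Albert.
Nora is living and takes 1/32.
Albert is living and takes 1/32.
Harriet is living and takes 1/16.
Victor is living and takes 1/16.
Edmund is living and takes 3/16.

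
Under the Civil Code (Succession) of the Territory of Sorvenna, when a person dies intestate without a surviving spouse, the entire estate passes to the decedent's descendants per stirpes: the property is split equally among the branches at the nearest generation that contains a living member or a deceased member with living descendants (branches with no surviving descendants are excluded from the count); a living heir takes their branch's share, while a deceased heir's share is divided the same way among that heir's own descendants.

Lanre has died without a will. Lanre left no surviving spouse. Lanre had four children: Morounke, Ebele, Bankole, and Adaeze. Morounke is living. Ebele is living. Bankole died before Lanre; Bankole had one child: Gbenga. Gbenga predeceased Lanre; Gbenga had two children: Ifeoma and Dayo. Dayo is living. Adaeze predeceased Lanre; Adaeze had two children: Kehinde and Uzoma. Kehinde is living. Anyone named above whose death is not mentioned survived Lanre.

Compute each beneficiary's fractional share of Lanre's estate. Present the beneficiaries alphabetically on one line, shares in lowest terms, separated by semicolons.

Dayo 1/8; Ebele 1/4; Ifeoma 1/8; Kehinde 1/8; Morounke 1/4; Uzoma 1/8

There is no surviving spouse, so the entire estate passes to Lanre's descendants per stirpes.
The estate is divided into 4 equal shares of 1/4 among Morounke, Ebele, Bankole, Adaeze.
Morounke is living and takes 1/4.
Ebele is living and takes 1/4.
Bankole predeceased; the 1/4 allotted to Bankole's branch passes to Bankole's issue by representation.
Gbenga's line is the sole branch at this level, so the full 1/4 passes to Gbenga's issue by representation.
The 1/4 is divided into 2 equal shares of 1/8 among Ifeoma, Dayo.
Ifeoma is living and takes 1/8.
Dayo is living and takes 1/8.
Adaeze predeceased; the 1/4 allotted to Adaeze's branch passes to Adaeze's issue by representation.
The 1/4 is divided into 2 equal shares of 1/8 among Kehinde, Uzoma.
Kehinde is living and takes 1/8.
Uzoma is living and takes 1/8.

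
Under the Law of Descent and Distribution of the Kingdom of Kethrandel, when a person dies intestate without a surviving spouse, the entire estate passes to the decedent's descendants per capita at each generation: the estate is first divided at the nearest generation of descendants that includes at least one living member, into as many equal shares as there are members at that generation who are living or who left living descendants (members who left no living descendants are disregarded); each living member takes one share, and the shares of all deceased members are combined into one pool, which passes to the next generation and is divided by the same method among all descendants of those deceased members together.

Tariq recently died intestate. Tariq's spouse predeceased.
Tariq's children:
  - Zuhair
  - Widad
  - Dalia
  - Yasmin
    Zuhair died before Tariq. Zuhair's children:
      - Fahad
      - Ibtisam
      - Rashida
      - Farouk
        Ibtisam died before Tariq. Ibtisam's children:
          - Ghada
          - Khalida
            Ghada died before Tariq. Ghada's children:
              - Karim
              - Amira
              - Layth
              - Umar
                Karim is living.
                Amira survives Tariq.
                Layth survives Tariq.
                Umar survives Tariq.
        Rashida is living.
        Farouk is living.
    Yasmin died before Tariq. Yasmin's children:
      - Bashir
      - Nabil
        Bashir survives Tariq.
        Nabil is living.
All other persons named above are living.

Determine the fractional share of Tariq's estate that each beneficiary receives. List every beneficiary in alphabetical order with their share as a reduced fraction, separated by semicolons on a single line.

There is no surviving spouse, so the entire estate passes to Tariq's descendants per capita at each generation.
At generation 1 (Zuhair, Widad, Dalia, Yasmin) there are 4 shares of (1)/4 = 1/4 each.
Living: Widad and Dalia — each takes 1/4.
Deceased: Zuhair and Yasmin. Their combined 1/2 is pooled and carried to generation 2.
At generation 2 (Fahad, Ibtisam, Rashida, Farouk, Bashir, Nabil) there are 6 shares of (1/2)/6 = 1/12 each.
Living: Fahad, Rashida, Farouk, Bashir, and Nabil — each takes 1/12.
Deceased: Ibtisam. That 1/12 share is carried to generation 3.
At generation 3 (Ghada, Khalida) there are 2 shares of (1/12)/2 = 1/24 each.
Living: Khalida — each takes 1/24.
Deceased: Ghada. That 1/24 share is carried to generation 4.
At generation 4 (Karim, Amira, Layth, Umar) there are 4 shares of (1/24)/4 = 1/96 each.
Living: Karim, Amira, Layth, and Umar — each takes 1/96.

Amira 1/96; Bashir 1/12; Dalia 1/4; Fahad 1/12; Farouk 1/12; Karim 1/96; Khalida 1/24; Layth 1/96; Nabil 1/12; Rashida 1/12; Umar 1/96; Widad 1/4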